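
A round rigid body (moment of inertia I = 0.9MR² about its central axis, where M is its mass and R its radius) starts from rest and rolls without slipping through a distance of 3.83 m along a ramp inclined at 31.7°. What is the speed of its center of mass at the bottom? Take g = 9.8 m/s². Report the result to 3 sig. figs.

Here I = 0.9MR², so the shape factor k = I/(MR²) = 0.9.
Since it rolls without slipping, ω = v/R and KE = ½Mv² + ½Iω² = ½(1+k)Mv² = (19/20)Mv².
The vertical drop is h = L sinθ = 3.83 × sin31.7° = 2.013 m.
Setting Mgh = (19/20)Mv² gives v = √(2gh/(1+k)) = √(2·9.8·2.013/1.9) ≈ 4.56 m/s.

v ≈ 4.56 m/s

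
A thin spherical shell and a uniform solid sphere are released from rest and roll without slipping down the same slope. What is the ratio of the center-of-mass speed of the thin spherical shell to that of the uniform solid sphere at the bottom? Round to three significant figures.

Each satisfies Mgh = ½(1+k)Mv² with k = I/(MR²), so v ∝ 1/√(1+k).
For the thin spherical shell k = 2/3; for the uniform solid sphere k = 0.4.
v₁/v₂ = √((1+k₂)/(1+k₁)) = √(1.4/1.667) ≈ 0.917.

v_ratio ≈ 0.917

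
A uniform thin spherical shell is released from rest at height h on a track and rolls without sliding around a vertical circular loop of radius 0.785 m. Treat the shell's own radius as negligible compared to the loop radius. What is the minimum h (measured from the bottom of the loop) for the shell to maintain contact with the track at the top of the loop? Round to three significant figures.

h_min ≈ 2.22 m

The moment of inertia is (2/3)MR², giving k ≡ I/(MR²) = 2/3.
At the top of the loop, the minimum-contact condition is Mg = Mv_top²/r, so v_top² = gr.
With ω = v/R, the kinetic energy at speed v is ½(1+k)Mv² = (5/6)Mv².
Energy conservation from release (height h) to the top (height 2r): Mgh = Mg(2r) + (5/6)M·gr.
Thus h_min = 2r + (1+k)r/2 = r(2 + 1.667/2) = 0.785 × 2.833 ≈ 2.22 m.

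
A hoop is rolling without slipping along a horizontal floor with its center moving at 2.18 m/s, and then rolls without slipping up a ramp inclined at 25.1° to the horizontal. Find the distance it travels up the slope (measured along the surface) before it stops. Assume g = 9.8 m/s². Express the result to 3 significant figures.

Here I = MR², so the shape factor k = I/(MR²) = 1.
The rolling condition ω = v/R makes the rotational term ½I(v/R)² = ½kMv², so KE_total = ½(1+k)Mv² = Mv².
Setting this equal to Mgh gives the vertical rise h = (1+k)v₀²/(2g) = 2×2.18²/(2×9.8) = 0.4849 m.
The distance along the slope is d = h/sinθ = 0.4849/sin25.1° ≈ 1.14 m.

d ≈ 1.14 m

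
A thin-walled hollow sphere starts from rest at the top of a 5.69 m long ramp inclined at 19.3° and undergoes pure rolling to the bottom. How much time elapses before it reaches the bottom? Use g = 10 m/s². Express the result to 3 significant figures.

With I = (2/3)MR², the ratio k = I/(MR²) is 2/3.
Along the incline Mg sinθ − f = Ma, and torque about the center fR = Iα = kMR²(a/R) gives f = kMa.
Hence a = g sinθ/(1+k) = 10×sin19.3°/1.667 = 1.983 m/s².
With constant a from rest, t = √(2L/a) = √(2·5.69/1.983) ≈ 2.40 s.

t ≈ 2.40 s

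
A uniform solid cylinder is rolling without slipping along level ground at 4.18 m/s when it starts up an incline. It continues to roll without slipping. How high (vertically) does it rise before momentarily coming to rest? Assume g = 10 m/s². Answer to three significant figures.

With I = (1/2)MR², the ratio k = I/(MR²) is 0.5.
Pure rolling means v = ωR; then KE = ½Mv² + ½I(v/R)² = ½(1+k)Mv² = (3/4)Mv².
At the top the kinetic energy is zero, so (3/4)Mv₀² = Mgh.
Thus h = (1+k)v₀²/(2g) = 1.5 × 4.18² / (2 × 10) ≈ 1.31 m.

h ≈ 1.31 m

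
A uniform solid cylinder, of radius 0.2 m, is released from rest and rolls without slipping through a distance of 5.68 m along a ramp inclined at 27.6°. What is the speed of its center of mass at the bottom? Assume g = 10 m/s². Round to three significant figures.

Here I = (1/2)MR², so the shape factor k = I/(MR²) = 0.5.
The rolling condition ω = v/R makes the rotational term ½I(v/R)² = ½kMv², so KE_total = ½(1+k)Mv² = (3/4)Mv².
The vertical drop is h = L sinθ = 5.68 × sin27.6° = 2.632 m.
Setting Mgh = (3/4)Mv² gives v = √(2gh/(1+k)) = √(2·10·2.632/1.5) ≈ 5.92 m/s.

v ≈ 5.92 m/s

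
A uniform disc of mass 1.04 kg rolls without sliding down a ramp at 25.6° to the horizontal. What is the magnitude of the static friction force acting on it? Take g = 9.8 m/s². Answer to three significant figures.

f ≈ 1.47 N

The moment of inertia is (1/2)MR², giving k ≡ I/(MR²) = 0.5.
Newton's second law down the slope: Mg sinθ − f = Ma. The torque equation fR = Iα (with α = a/R) gives f = kMa.
Combining, a = g sinθ/(1+k) and f = kMa = kMg sinθ/(1+k).
f = 0.5 × 1.04 × 9.8 × sin25.6° / 1.5 ≈ 1.47 N.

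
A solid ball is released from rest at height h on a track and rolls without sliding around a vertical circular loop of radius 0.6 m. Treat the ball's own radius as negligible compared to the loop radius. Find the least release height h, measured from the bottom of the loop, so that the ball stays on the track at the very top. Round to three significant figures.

h_min ≈ 1.62 m

For this body I = (2/5)MR², i.e. k = I/(MR²) = 0.4.
At the top of the loop, the minimum-contact condition is Mg = Mv_top²/r, so v_top² = gr.
With ω = v/R, the kinetic energy at speed v is ½(1+k)Mv² = (7/10)Mv².
Energy conservation from release (height h) to the top (height 2r): Mgh = Mg(2r) + (7/10)M·gr.
Thus h_min = 2r + (1+k)r/2 = r(2 + 1.4/2) = 0.6 × 2.7 ≈ 1.62 m.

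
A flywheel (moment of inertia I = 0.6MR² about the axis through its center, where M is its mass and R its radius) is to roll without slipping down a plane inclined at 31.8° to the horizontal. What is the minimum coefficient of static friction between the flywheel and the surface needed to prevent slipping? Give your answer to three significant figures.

μ_min ≈ 0.233

Here I = 0.6MR², so the shape factor k = I/(MR²) = 0.6.
Translational: Mg sinθ − f = Ma. Rotational about the CM: fR = Iα = kMRa, so f = kMa.
These give a = g sinθ/(1+k) and the required friction f = kMg sinθ/(1+k).
The normal force is N = Mg cosθ, so μ_min = f/N = k tanθ/(1+k).
μ_min = 0.6 × tan31.8° / 1.6 ≈ 0.233.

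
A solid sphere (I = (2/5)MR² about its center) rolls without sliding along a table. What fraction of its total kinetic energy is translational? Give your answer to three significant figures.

Here I = (2/5)MR², so the shape factor k = I/(MR²) = 0.4.
Since ω = v/R, the translational part is ½Mv² and the rotational part is ½I(v/R)² = ½kMv²; the total is ½(1+k)Mv².
The translational fraction is therefore 1/(1+k) = 1/1.4 ≈ 0.714.

fraction ≈ 0.714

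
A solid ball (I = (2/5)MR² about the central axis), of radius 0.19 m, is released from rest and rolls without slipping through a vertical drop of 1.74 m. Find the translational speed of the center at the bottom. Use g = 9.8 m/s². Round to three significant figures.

The moment of inertia is (2/5)MR², giving k ≡ I/(MR²) = 0.4.
Pure rolling means v = ωR; then KE = ½Mv² + ½I(v/R)² = ½(1+k)Mv² = (7/10)Mv².
Energy conservation: Mgh = (7/10)Mv², so v = √(2gh/(1+k)) = √(2 × 9.8 × 1.74 / 1.4) ≈ 4.94 m/s.

v ≈ 4.94 m/s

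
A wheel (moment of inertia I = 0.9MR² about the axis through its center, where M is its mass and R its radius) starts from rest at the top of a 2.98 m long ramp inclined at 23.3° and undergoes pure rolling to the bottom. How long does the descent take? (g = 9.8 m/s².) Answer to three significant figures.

The moment of inertia is 0.9MR², giving k ≡ I/(MR²) = 0.9.
Newton's second law down the slope: Mg sinθ − f = Ma. The torque equation fR = Iα (with α = a/R) gives f = kMa.
Hence a = g sinθ/(1+k) = 9.8×sin23.3°/1.9 = 2.04 m/s².
Starting from rest, L = ½at², so t = √(2L/a) = √(2×2.98/2.04) ≈ 1.71 s.

t ≈ 1.71 s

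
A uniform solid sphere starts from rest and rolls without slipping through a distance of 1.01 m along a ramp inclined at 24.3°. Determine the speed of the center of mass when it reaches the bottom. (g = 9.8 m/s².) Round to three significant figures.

Here I = (2/5)MR², so the shape factor k = I/(MR²) = 0.4.
The rolling condition ω = v/R makes the rotational term ½I(v/R)² = ½kMv², so KE_total = ½(1+k)Mv² = (7/10)Mv².
The vertical drop is h = L sinθ = 1.01 × sin24.3° = 0.4156 m.
Energy conservation: Mgh = (7/10)Mv², so v = √(2gh/(1+k)) = √(2 × 9.8 × 0.4156 / 1.4) ≈ 2.41 m/s.

v ≈ 2.41 m/s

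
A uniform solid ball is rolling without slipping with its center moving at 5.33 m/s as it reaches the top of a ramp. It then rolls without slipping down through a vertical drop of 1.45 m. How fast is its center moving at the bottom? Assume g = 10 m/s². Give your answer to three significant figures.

For this body I = (2/5)MR², i.e. k = I/(MR²) = 0.4.
Since it rolls without slipping, ω = v/R and KE = ½Mv² + ½Iω² = ½(1+k)Mv² = (7/10)Mv².
Energy conservation: (7/10)Mv₀² + Mgh = (7/10)Mv², so v² = v₀² + 2gh/(1+k).
v = √(5.33² + 2×10×1.45/1.4) = √49.12 ≈ 7.01 m/s.

v ≈ 7.01 m/s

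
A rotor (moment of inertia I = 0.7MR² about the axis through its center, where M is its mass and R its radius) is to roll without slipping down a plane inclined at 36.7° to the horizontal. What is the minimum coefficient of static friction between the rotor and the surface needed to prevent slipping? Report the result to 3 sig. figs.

μ_min ≈ 0.307

Here I = 0.7MR², so the shape factor k = I/(MR²) = 0.7.
Along the incline Mg sinθ − f = Ma, and torque about the center fR = Iα = kMR²(a/R) gives f = kMa.
These give a = g sinθ/(1+k) and the required friction f = kMg sinθ/(1+k).
The normal force is N = Mg cosθ, so μ_min = f/N = k tanθ/(1+k).
μ_min = 0.7 × tan36.7° / 1.7 ≈ 0.307.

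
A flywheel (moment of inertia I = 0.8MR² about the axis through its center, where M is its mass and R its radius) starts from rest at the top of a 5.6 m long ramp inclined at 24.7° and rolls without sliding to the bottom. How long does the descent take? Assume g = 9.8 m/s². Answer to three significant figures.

t ≈ 2.22 s

The moment of inertia is 0.8MR², giving k ≡ I/(MR²) = 0.8.
Along the incline Mg sinθ − f = Ma, and torque about the center fR = Iα = kMR²(a/R) gives f = kMa.
Hence a = g sinθ/(1+k) = 9.8×sin24.7°/1.8 = 2.275 m/s².
With constant a from rest, t = √(2L/a) = √(2·5.6/2.275) ≈ 2.22 s.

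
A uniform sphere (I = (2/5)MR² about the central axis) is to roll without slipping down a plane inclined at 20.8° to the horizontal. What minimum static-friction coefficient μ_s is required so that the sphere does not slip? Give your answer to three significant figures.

The moment of inertia is (2/5)MR², giving k ≡ I/(MR²) = 0.4.
Translational: Mg sinθ − f = Ma. Rotational about the CM: fR = Iα = kMRa, so f = kMa.
These give a = g sinθ/(1+k) and the required friction f = kMg sinθ/(1+k).
The normal force is N = Mg cosθ, so μ_min = f/N = k tanθ/(1+k).
μ_min = 0.4 × tan20.8° / 1.4 ≈ 0.109.

μ_min ≈ 0.109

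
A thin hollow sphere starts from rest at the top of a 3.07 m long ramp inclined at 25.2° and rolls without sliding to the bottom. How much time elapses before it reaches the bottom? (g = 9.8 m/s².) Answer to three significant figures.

t ≈ 1.57 s

Here I = (2/3)MR², so the shape factor k = I/(MR²) = 2/3.
Newton's second law down the slope: Mg sinθ − f = Ma. The torque equation fR = Iα (with α = a/R) gives f = kMa.
Hence a = g sinθ/(1+k) = 9.8×sin25.2°/1.667 = 2.504 m/s².
With constant a from rest, t = √(2L/a) = √(2·3.07/2.504) ≈ 1.57 s.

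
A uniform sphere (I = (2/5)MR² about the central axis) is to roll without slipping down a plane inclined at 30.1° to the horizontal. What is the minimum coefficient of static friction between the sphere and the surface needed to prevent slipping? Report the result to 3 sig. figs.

Here I = (2/5)MR², so the shape factor k = I/(MR²) = 0.4.
Translational: Mg sinθ − f = Ma. Rotational about the CM: fR = Iα = kMRa, so f = kMa.
These give a = g sinθ/(1+k) and the required friction f = kMg sinθ/(1+k).
The normal force is N = Mg cosθ, so μ_min = f/N = k tanθ/(1+k).
μ_min = 0.4 × tan30.1° / 1.4 ≈ 0.166.

μ_min ≈ 0.166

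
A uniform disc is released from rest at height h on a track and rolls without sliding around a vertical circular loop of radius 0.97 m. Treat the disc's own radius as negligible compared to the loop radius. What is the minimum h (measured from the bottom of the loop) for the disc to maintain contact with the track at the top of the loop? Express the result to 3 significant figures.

For this body I = (1/2)MR², i.e. k = I/(MR²) = 0.5.
At the top, contact is just lost when gravity alone supplies the centripetal force: Mg = Mv_top²/r, i.e. v_top² = gr.
With ω = v/R, the kinetic energy at speed v is ½(1+k)Mv² = (3/4)Mv².
Energy conservation from release (height h) to the top (height 2r): Mgh = Mg(2r) + (3/4)M·gr.
Thus h_min = 2r + (1+k)r/2 = r(2 + 1.5/2) = 0.97 × 2.75 ≈ 2.67 m.

h_min ≈ 2.67 m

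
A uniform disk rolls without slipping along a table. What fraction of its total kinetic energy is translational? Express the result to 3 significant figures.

fraction ≈ 0.667

With I = (1/2)MR², the ratio k = I/(MR²) is 0.5.
With ω = v/R, KE_trans = ½Mv² and KE_rot = ½Iω² = ½kMv², so KE_total = ½(1+k)Mv².
The translational fraction is therefore 1/(1+k) = 1/1.5 ≈ 0.667.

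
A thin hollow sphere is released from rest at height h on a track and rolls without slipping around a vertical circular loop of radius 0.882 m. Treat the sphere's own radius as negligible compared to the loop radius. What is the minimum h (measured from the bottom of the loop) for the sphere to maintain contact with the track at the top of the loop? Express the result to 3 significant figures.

h_min ≈ 2.50 m

The moment of inertia is (2/3)MR², giving k ≡ I/(MR²) = 2/3.
At the top of the loop, the minimum-contact condition is Mg = Mv_top²/r, so v_top² = gr.
With ω = v/R, the kinetic energy at speed v is ½(1+k)Mv² = (5/6)Mv².
Energy conservation from release (height h) to the top (height 2r): Mgh = Mg(2r) + (5/6)M·gr.
Thus h_min = 2r + (1+k)r/2 = r(2 + 1.667/2) = 0.882 × 2.833 ≈ 2.50 m.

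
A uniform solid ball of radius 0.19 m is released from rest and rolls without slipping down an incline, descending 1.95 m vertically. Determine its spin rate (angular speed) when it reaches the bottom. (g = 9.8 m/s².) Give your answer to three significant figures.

ω ≈ 27.5 rad/s

The moment of inertia is (2/5)MR², giving k ≡ I/(MR²) = 0.4.
The rolling condition ω = v/R makes the rotational term ½I(v/R)² = ½kMv², so KE_total = ½(1+k)Mv² = (7/10)Mv².
Energy conservation Mgh = ½(1+k)Mv² gives v = √(2gh/(1+k)) = √(2 × 9.8 × 1.95 / 1.4) = 5.225 m/s.
The angular speed follows from ω = v/R = 5.225/0.19 ≈ 27.5 rad/s.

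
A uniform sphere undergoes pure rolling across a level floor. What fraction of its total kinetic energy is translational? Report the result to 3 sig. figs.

For this body I = (2/5)MR², i.e. k = I/(MR²) = 0.4.
Since ω = v/R, the translational part is ½Mv² and the rotational part is ½I(v/R)² = ½kMv²; the total is ½(1+k)Mv².
The translational fraction is therefore 1/(1+k) = 1/1.4 ≈ 0.714.

fraction ≈ 0.714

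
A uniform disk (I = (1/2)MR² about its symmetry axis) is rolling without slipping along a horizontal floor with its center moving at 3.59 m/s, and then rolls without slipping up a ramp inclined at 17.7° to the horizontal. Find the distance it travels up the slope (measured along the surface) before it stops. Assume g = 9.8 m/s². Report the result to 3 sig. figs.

d ≈ 3.24 m

Here I = (1/2)MR², so the shape factor k = I/(MR²) = 0.5.
Pure rolling means v = ωR; then KE = ½Mv² + ½I(v/R)² = ½(1+k)Mv² = (3/4)Mv².
Setting this equal to Mgh gives the vertical rise h = (1+k)v₀²/(2g) = 1.5×3.59²/(2×9.8) = 0.9863 m.
The distance along the slope is d = h/sinθ = 0.9863/sin17.7° ≈ 3.24 m.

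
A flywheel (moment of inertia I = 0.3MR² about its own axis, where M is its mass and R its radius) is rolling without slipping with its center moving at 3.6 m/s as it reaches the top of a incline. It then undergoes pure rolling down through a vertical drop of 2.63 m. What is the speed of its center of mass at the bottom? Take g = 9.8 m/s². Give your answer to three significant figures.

v ≈ 7.25 m/s

With I = 0.3MR², the ratio k = I/(MR²) is 0.3.
The rolling condition ω = v/R makes the rotational term ½I(v/R)² = ½kMv², so KE_total = ½(1+k)Mv² = (13/20)Mv².
Conserving energy between top and bottom: (13/20)Mv² = (13/20)Mv₀² + Mgh, hence v² = v₀² + 2gh/(1+k).
v = √(3.6² + 2×9.8×2.63/1.3) = √52.61 ≈ 7.25 m/s.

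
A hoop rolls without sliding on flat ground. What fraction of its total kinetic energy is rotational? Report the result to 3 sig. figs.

fraction ≈ 0.500

The moment of inertia is MR², giving k ≡ I/(MR²) = 1.
Since ω = v/R, the translational part is ½Mv² and the rotational part is ½I(v/R)² = ½kMv²; the total is ½(1+k)Mv².
The rotational fraction is therefore k/(1+k) = 1/2 ≈ 0.500.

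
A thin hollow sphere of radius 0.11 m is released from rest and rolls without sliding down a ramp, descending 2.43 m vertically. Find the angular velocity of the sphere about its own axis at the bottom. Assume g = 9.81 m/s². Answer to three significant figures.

Here I = (2/3)MR², so the shape factor k = I/(MR²) = 2/3.
Since it rolls without slipping, ω = v/R and KE = ½Mv² + ½Iω² = ½(1+k)Mv² = (5/6)Mv².
Energy conservation Mgh = ½(1+k)Mv² gives v = √(2gh/(1+k)) = √(2 × 9.81 × 2.43 / 1.667) = 5.348 m/s.
The angular speed follows from ω = v/R = 5.348/0.11 ≈ 48.6 rad/s.

ω ≈ 48.6 rad/s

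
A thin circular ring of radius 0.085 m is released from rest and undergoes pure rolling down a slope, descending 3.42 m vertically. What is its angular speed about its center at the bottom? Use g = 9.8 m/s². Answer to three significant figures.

ω ≈ 68.1 rad/s

With I = MR², the ratio k = I/(MR²) is 1.
Since it rolls without slipping, ω = v/R and KE = ½Mv² + ½Iω² = ½(1+k)Mv² = Mv².
Energy conservation Mgh = ½(1+k)Mv² gives v = √(2gh/(1+k)) = √(2 × 9.8 × 3.42 / 2) = 5.789 m/s.
Then ω = v/R = 5.789 / 0.085 ≈ 68.1 rad/s.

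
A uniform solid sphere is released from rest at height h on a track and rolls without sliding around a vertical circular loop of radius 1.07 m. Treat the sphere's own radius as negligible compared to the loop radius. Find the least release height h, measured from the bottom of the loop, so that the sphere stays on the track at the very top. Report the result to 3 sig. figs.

h_min ≈ 2.89 m

Here I = (2/5)MR², so the shape factor k = I/(MR²) = 0.4.
At the top of the loop, the minimum-contact condition is Mg = Mv_top²/r, so v_top² = gr.
With ω = v/R, the kinetic energy at speed v is ½(1+k)Mv² = (7/10)Mv².
Energy conservation from release (height h) to the top (height 2r): Mgh = Mg(2r) + (7/10)M·gr.
Thus h_min = 2r + (1+k)r/2 = r(2 + 1.4/2) = 1.07 × 2.7 ≈ 2.89 m.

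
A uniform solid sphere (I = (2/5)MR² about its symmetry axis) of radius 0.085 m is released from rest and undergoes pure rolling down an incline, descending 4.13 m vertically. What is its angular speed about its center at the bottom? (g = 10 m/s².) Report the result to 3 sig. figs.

For this body I = (2/5)MR², i.e. k = I/(MR²) = 0.4.
Since it rolls without slipping, ω = v/R and KE = ½Mv² + ½Iω² = ½(1+k)Mv² = (7/10)Mv².
Energy conservation Mgh = ½(1+k)Mv² gives v = √(2gh/(1+k)) = √(2 × 10 × 4.13 / 1.4) = 7.681 m/s.
The angular speed follows from ω = v/R = 7.681/0.085 ≈ 90.4 rad/s.

ω ≈ 90.4 rad/s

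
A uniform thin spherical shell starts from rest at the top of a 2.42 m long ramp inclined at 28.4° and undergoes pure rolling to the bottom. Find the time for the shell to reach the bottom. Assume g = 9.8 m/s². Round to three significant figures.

t ≈ 1.32 s

Here I = (2/3)MR², so the shape factor k = I/(MR²) = 2/3.
Translational: Mg sinθ − f = Ma. Rotational about the CM: fR = Iα = kMRa, so f = kMa.
Hence a = g sinθ/(1+k) = 9.8×sin28.4°/1.667 = 2.797 m/s².
With constant a from rest, t = √(2L/a) = √(2·2.42/2.797) ≈ 1.32 s.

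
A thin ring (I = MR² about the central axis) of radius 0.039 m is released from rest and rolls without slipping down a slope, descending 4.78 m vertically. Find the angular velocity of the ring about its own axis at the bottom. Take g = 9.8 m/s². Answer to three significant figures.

ω ≈ 175 rad/s

The moment of inertia is MR², giving k ≡ I/(MR²) = 1.
The rolling condition ω = v/R makes the rotational term ½I(v/R)² = ½kMv², so KE_total = ½(1+k)Mv² = Mv².
Energy conservation Mgh = ½(1+k)Mv² gives v = √(2gh/(1+k)) = √(2 × 9.8 × 4.78 / 2) = 6.844 m/s.
Then ω = v/R = 6.844 / 0.039 ≈ 175 rad/s.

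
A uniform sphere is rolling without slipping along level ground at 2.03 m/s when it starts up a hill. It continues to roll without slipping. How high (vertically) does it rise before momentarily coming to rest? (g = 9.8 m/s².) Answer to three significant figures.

h ≈ 0.294 m

The moment of inertia is (2/5)MR², giving k ≡ I/(MR²) = 0.4.
The rolling condition ω = v/R makes the rotational term ½I(v/R)² = ½kMv², so KE_total = ½(1+k)Mv² = (7/10)Mv².
At the top the kinetic energy is zero, so (7/10)Mv₀² = Mgh.
Thus h = (1+k)v₀²/(2g) = 1.4 × 2.03² / (2 × 9.8) ≈ 0.294 m.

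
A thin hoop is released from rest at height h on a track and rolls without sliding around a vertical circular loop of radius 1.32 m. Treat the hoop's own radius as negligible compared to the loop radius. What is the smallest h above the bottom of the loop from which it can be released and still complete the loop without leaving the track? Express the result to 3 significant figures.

h_min ≈ 3.96 m

With I = MR², the ratio k = I/(MR²) is 1.
At the top of the loop, the minimum-contact condition is Mg = Mv_top²/r, so v_top² = gr.
With ω = v/R, the kinetic energy at speed v is ½(1+k)Mv² = Mv².
Energy conservation from release (height h) to the top (height 2r): Mgh = Mg(2r) + M·gr.
Thus h_min = 2r + (1+k)r/2 = r(2 + 2/2) = 1.32 × 3 ≈ 3.96 m.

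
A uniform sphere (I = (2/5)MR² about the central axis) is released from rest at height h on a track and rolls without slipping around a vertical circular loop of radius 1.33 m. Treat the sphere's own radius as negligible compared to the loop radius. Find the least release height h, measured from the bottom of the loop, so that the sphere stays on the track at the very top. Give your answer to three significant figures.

With I = (2/5)MR², the ratio k = I/(MR²) is 0.4.
At the top, contact is just lost when gravity alone supplies the centripetal force: Mg = Mv_top²/r, i.e. v_top² = gr.
With ω = v/R, the kinetic energy at speed v is ½(1+k)Mv² = (7/10)Mv².
Energy conservation from release (height h) to the top (height 2r): Mgh = Mg(2r) + (7/10)M·gr.
Thus h_min = 2r + (1+k)r/2 = r(2 + 1.4/2) = 1.33 × 2.7 ≈ 3.59 m.

h_min ≈ 3.59 m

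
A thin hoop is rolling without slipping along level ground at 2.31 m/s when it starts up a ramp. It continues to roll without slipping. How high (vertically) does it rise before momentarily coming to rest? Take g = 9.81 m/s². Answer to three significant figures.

h ≈ 0.544 m

With I = MR², the ratio k = I/(MR²) is 1.
The rolling condition ω = v/R makes the rotational term ½I(v/R)² = ½kMv², so KE_total = ½(1+k)Mv² = Mv².
At the top the kinetic energy is zero, so Mv₀² = Mgh.
Thus h = (1+k)v₀²/(2g) = 2 × 2.31² / (2 × 9.81) ≈ 0.544 m.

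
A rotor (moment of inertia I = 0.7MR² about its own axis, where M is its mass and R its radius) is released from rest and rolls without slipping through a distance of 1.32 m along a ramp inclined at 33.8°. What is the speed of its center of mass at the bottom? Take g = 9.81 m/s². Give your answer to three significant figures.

The moment of inertia is 0.7MR², giving k ≡ I/(MR²) = 0.7.
The rolling condition ω = v/R makes the rotational term ½I(v/R)² = ½kMv², so KE_total = ½(1+k)Mv² = (17/20)Mv².
The vertical drop is h = L sinθ = 1.32 × sin33.8° = 0.7343 m.
Setting Mgh = (17/20)Mv² gives v = √(2gh/(1+k)) = √(2·9.81·0.7343/1.7) ≈ 2.91 m/s.

v ≈ 2.91 m/s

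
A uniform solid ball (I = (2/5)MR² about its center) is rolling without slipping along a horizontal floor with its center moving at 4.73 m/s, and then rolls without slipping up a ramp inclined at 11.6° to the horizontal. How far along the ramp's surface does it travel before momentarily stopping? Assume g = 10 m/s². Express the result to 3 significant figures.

d ≈ 7.79 m

For this body I = (2/5)MR², i.e. k = I/(MR²) = 0.4.
Since it rolls without slipping, ω = v/R and KE = ½Mv² + ½Iω² = ½(1+k)Mv² = (7/10)Mv².
Setting this equal to Mgh gives the vertical rise h = (1+k)v₀²/(2g) = 1.4×4.73²/(2×10) = 1.566 m.
The distance along the slope is d = h/sinθ = 1.566/sin11.6° ≈ 7.79 m.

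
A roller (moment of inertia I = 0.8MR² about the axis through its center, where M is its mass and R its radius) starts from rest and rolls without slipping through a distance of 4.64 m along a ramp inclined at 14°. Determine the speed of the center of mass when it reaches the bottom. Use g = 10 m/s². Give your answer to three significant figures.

For this body I = 0.8MR², i.e. k = I/(MR²) = 0.8.
Since it rolls without slipping, ω = v/R and KE = ½Mv² + ½Iω² = ½(1+k)Mv² = (9/10)Mv².
The vertical drop is h = L sinθ = 4.64 × sin14° = 1.123 m.
Setting Mgh = (9/10)Mv² gives v = √(2gh/(1+k)) = √(2·10·1.123/1.8) ≈ 3.53 m/s.

v ≈ 3.53 m/s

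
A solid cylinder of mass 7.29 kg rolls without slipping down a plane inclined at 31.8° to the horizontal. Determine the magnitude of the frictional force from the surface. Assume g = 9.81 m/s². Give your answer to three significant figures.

The moment of inertia is (1/2)MR², giving k ≡ I/(MR²) = 0.5.
Translational: Mg sinθ − f = Ma. Rotational about the CM: fR = Iα = kMRa, so f = kMa.
Combining, a = g sinθ/(1+k) and f = kMa = kMg sinθ/(1+k).
f = 0.5 × 7.29 × 9.81 × sin31.8° / 1.5 ≈ 12.6 N.

f ≈ 12.6 N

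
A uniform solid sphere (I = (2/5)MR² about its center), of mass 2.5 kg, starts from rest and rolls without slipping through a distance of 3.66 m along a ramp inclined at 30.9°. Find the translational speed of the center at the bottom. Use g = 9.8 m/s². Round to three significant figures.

v ≈ 5.13 m/s

The moment of inertia is (2/5)MR², giving k ≡ I/(MR²) = 0.4.
Pure rolling means v = ωR; then KE = ½Mv² + ½I(v/R)² = ½(1+k)Mv² = (7/10)Mv².
The vertical drop is h = L sinθ = 3.66 × sin30.9° = 1.88 m.
Energy conservation: Mgh = (7/10)Mv², so v = √(2gh/(1+k)) = √(2 × 9.8 × 1.88 / 1.4) ≈ 5.13 m/s.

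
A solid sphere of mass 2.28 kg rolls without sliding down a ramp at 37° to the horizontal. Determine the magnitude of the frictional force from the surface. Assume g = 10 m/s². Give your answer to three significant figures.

f ≈ 3.92 N

For this body I = (2/5)MR², i.e. k = I/(MR²) = 0.4.
Along the incline Mg sinθ − f = Ma, and torque about the center fR = Iα = kMR²(a/R) gives f = kMa.
Combining, a = g sinθ/(1+k) and f = kMa = kMg sinθ/(1+k).
f = 0.4 × 2.28 × 10 × sin37° / 1.4 ≈ 3.92 N.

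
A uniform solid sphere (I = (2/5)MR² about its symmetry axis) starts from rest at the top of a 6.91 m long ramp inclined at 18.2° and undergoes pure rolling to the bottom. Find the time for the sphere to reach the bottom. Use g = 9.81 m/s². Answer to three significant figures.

t ≈ 2.51 s

For this body I = (2/5)MR², i.e. k = I/(MR²) = 0.4.
Along the incline Mg sinθ − f = Ma, and torque about the center fR = Iα = kMR²(a/R) gives f = kMa.
Hence a = g sinθ/(1+k) = 9.81×sin18.2°/1.4 = 2.189 m/s².
Starting from rest, L = ½at², so t = √(2L/a) = √(2×6.91/2.189) ≈ 2.51 s.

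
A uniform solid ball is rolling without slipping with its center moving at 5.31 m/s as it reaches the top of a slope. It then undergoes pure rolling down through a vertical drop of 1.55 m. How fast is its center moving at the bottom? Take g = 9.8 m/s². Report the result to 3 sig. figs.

v ≈ 7.06 m/s

With I = (2/5)MR², the ratio k = I/(MR²) is 0.4.
Since it rolls without slipping, ω = v/R and KE = ½Mv² + ½Iω² = ½(1+k)Mv² = (7/10)Mv².
Conserving energy between top and bottom: (7/10)Mv² = (7/10)Mv₀² + Mgh, hence v² = v₀² + 2gh/(1+k).
v = √(5.31² + 2×9.8×1.55/1.4) = √49.9 ≈ 7.06 m/s.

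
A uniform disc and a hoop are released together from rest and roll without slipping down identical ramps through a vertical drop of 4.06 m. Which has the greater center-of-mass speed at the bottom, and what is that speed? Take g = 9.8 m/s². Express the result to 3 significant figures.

the uniform disc, at v ≈ 7.28 m/s

For rolling without slipping, Mgh = ½(1+k)Mv² where k = I/(MR²), so v = √(2gh/(1+k)).
Uniform disc: k = 0.5, giving v = √(2×9.8×4.06/1.5) = 7.284 m/s.
Hoop: k = 1, giving v = √(2×9.8×4.06/2) = 6.308 m/s.
The smaller k wins: the uniform disc, at ≈ 7.28 m/s.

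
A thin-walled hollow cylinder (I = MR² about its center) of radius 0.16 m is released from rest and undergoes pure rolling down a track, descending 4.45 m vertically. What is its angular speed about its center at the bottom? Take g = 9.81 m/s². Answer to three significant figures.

ω ≈ 41.3 rad/s

The moment of inertia is MR², giving k ≡ I/(MR²) = 1.
Pure rolling means v = ωR; then KE = ½Mv² + ½I(v/R)² = ½(1+k)Mv² = Mv².
Energy conservation Mgh = ½(1+k)Mv² gives v = √(2gh/(1+k)) = √(2 × 9.81 × 4.45 / 2) = 6.607 m/s.
Then ω = v/R = 6.607 / 0.16 ≈ 41.3 rad/s.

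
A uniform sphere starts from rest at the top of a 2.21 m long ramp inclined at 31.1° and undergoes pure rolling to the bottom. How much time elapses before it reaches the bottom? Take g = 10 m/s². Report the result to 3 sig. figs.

t ≈ 1.09 s

Here I = (2/5)MR², so the shape factor k = I/(MR²) = 0.4.
Newton's second law down the slope: Mg sinθ − f = Ma. The torque equation fR = Iα (with α = a/R) gives f = kMa.
Hence a = g sinθ/(1+k) = 10×sin31.1°/1.4 = 3.69 m/s².
Starting from rest, L = ½at², so t = √(2L/a) = √(2×2.21/3.69) ≈ 1.09 s.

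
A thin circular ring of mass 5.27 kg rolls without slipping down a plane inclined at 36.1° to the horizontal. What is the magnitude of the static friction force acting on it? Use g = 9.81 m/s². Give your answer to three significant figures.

f ≈ 15.2 N

For this body I = MR², i.e. k = I/(MR²) = 1.
Along the incline Mg sinθ − f = Ma, and torque about the center fR = Iα = kMR²(a/R) gives f = kMa.
Combining, a = g sinθ/(1+k) and f = kMa = kMg sinθ/(1+k).
f = 1 × 5.27 × 9.81 × sin36.1° / 2 ≈ 15.2 N.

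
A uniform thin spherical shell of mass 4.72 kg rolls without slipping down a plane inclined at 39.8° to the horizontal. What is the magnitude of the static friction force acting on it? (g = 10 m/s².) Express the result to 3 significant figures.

The moment of inertia is (2/3)MR², giving k ≡ I/(MR²) = 2/3.
Along the incline Mg sinθ − f = Ma, and torque about the center fR = Iα = kMR²(a/R) gives f = kMa.
Combining, a = g sinθ/(1+k) and f = kMa = kMg sinθ/(1+k).
f = (2/3) × 4.72 × 10 × sin39.8° / 1.667 ≈ 12.1 N.

f ≈ 12.1 N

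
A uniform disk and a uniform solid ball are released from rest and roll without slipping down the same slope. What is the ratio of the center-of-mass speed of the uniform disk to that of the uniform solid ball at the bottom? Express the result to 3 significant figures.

Each satisfies Mgh = ½(1+k)Mv² with k = I/(MR²), so v ∝ 1/√(1+k).
For the uniform disk k = 0.5; for the uniform solid ball k = 0.4.
v₁/v₂ = √((1+k₂)/(1+k₁)) = √(1.4/1.5) ≈ 0.966.

v_ratio ≈ 0.966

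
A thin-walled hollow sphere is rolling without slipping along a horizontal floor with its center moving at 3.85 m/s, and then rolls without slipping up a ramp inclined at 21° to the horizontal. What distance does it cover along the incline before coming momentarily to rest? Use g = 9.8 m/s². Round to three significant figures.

d ≈ 3.52 m

With I = (2/3)MR², the ratio k = I/(MR²) is 2/3.
Pure rolling means v = ωR; then KE = ½Mv² + ½I(v/R)² = ½(1+k)Mv² = (5/6)Mv².
Setting this equal to Mgh gives the vertical rise h = (1+k)v₀²/(2g) = 1.667×3.85²/(2×9.8) = 1.26 m.
The distance along the slope is d = h/sinθ = 1.26/sin21° ≈ 3.52 m.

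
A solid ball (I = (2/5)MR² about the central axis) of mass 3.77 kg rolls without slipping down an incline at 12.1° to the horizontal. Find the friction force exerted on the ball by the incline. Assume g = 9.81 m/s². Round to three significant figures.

f ≈ 2.21 N

The moment of inertia is (2/5)MR², giving k ≡ I/(MR²) = 0.4.
Translational: Mg sinθ − f = Ma. Rotational about the CM: fR = Iα = kMRa, so f = kMa.
Combining, a = g sinθ/(1+k) and f = kMa = kMg sinθ/(1+k).
f = 0.4 × 3.77 × 9.81 × sin12.1° / 1.4 ≈ 2.21 N.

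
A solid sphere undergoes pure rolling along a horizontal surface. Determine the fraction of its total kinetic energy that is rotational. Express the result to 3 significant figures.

fraction ≈ 0.286

Here I = (2/5)MR², so the shape factor k = I/(MR²) = 0.4.
With ω = v/R, KE_trans = ½Mv² and KE_rot = ½Iω² = ½kMv², so KE_total = ½(1+k)Mv².
The rotational fraction is therefore k/(1+k) = 0.4/1.4 ≈ 0.286.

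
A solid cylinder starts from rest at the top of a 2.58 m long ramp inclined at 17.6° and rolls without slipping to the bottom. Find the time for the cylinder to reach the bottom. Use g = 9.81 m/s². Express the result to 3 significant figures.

t ≈ 1.62 s

The moment of inertia is (1/2)MR², giving k ≡ I/(MR²) = 0.5.
Translational: Mg sinθ − f = Ma. Rotational about the CM: fR = Iα = kMRa, so f = kMa.
Hence a = g sinθ/(1+k) = 9.81×sin17.6°/1.5 = 1.977 m/s².
Starting from rest, L = ½at², so t = √(2L/a) = √(2×2.58/1.977) ≈ 1.62 s.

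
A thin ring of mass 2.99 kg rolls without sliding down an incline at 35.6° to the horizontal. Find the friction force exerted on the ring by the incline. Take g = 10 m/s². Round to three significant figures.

f ≈ 8.70 N

With I = MR², the ratio k = I/(MR²) is 1.
Translational: Mg sinθ − f = Ma. Rotational about the CM: fR = Iα = kMRa, so f = kMa.
Combining, a = g sinθ/(1+k) and f = kMa = kMg sinθ/(1+k).
f = 1 × 2.99 × 10 × sin35.6° / 2 ≈ 8.70 N.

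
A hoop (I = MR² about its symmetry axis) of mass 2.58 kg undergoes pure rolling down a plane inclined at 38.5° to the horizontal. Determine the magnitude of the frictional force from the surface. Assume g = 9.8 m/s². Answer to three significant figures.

f ≈ 7.87 N

For this body I = MR², i.e. k = I/(MR²) = 1.
Newton's second law down the slope: Mg sinθ − f = Ma. The torque equation fR = Iα (with α = a/R) gives f = kMa.
Combining, a = g sinθ/(1+k) and f = kMa = kMg sinθ/(1+k).
f = 1 × 2.58 × 9.8 × sin38.5° / 2 ≈ 7.87 N.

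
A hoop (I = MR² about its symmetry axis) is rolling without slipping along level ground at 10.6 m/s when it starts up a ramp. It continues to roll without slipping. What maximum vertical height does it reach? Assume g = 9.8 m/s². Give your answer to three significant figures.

Here I = MR², so the shape factor k = I/(MR²) = 1.
The rolling condition ω = v/R makes the rotational term ½I(v/R)² = ½kMv², so KE_total = ½(1+k)Mv² = Mv².
At the top the kinetic energy is zero, so Mv₀² = Mgh.
Thus h = (1+k)v₀²/(2g) = 2 × 10.6² / (2 × 9.8) ≈ 11.5 m.

h ≈ 11.5 m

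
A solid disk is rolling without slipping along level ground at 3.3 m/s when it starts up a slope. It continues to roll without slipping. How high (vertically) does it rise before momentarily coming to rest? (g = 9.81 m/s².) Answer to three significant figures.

The moment of inertia is (1/2)MR², giving k ≡ I/(MR²) = 0.5.
Since it rolls without slipping, ω = v/R and KE = ½Mv² + ½Iω² = ½(1+k)Mv² = (3/4)Mv².
At the top the kinetic energy is zero, so (3/4)Mv₀² = Mgh.
Thus h = (1+k)v₀²/(2g) = 1.5 × 3.3² / (2 × 9.81) ≈ 0.833 m.

h ≈ 0.833 m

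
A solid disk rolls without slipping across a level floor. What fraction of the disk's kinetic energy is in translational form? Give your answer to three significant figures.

fraction ≈ 0.667

The moment of inertia is (1/2)MR², giving k ≡ I/(MR²) = 0.5.
Since ω = v/R, the translational part is ½Mv² and the rotational part is ½I(v/R)² = ½kMv²; the total is ½(1+k)Mv².
The translational fraction is therefore 1/(1+k) = 1/1.5 ≈ 0.667.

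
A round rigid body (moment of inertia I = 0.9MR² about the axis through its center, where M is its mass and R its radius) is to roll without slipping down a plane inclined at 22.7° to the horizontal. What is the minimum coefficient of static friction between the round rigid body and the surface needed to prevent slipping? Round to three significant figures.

The moment of inertia is 0.9MR², giving k ≡ I/(MR²) = 0.9.
Along the incline Mg sinθ − f = Ma, and torque about the center fR = Iα = kMR²(a/R) gives f = kMa.
These give a = g sinθ/(1+k) and the required friction f = kMg sinθ/(1+k).
The normal force is N = Mg cosθ, so μ_min = f/N = k tanθ/(1+k).
μ_min = 0.9 × tan22.7° / 1.9 ≈ 0.198.

μ_min ≈ 0.198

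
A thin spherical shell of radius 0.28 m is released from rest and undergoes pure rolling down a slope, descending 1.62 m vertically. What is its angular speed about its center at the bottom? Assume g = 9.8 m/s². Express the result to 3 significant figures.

ω ≈ 15.6 rad/s

For this body I = (2/3)MR², i.e. k = I/(MR²) = 2/3.
The rolling condition ω = v/R makes the rotational term ½I(v/R)² = ½kMv², so KE_total = ½(1+k)Mv² = (5/6)Mv².
Energy conservation Mgh = ½(1+k)Mv² gives v = √(2gh/(1+k)) = √(2 × 9.8 × 1.62 / 1.667) = 4.365 m/s.
The angular speed follows from ω = v/R = 4.365/0.28 ≈ 15.6 rad/s.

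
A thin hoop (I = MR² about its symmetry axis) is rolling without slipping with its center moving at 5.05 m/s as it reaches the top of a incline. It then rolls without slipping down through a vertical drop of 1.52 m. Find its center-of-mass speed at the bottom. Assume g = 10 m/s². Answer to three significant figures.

Here I = MR², so the shape factor k = I/(MR²) = 1.
Rolling without slipping gives ω = v/R, so the total kinetic energy is ½Mv² + ½Iω² = ½(1+k)Mv² = Mv².
Energy conservation: Mv₀² + Mgh = Mv², so v² = v₀² + 2gh/(1+k).
v = √(5.05² + 2×10×1.52/2) = √40.7 ≈ 6.38 m/s.

v ≈ 6.38 m/s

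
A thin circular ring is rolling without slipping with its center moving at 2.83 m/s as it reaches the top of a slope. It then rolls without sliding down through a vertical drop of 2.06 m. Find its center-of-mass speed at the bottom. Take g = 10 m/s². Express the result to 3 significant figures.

For this body I = MR², i.e. k = I/(MR²) = 1.
Rolling without slipping gives ω = v/R, so the total kinetic energy is ½Mv² + ½Iω² = ½(1+k)Mv² = Mv².
Conserving energy between top and bottom: Mv² = Mv₀² + Mgh, hence v² = v₀² + 2gh/(1+k).
v = √(2.83² + 2×10×2.06/2) = √28.61 ≈ 5.35 m/s.

v ≈ 5.35 m/s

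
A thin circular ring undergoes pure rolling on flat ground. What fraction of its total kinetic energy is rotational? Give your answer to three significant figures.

fraction ≈ 0.500

With I = MR², the ratio k = I/(MR²) is 1.
With ω = v/R, KE_trans = ½Mv² and KE_rot = ½Iω² = ½kMv², so KE_total = ½(1+k)Mv².
The rotational fraction is therefore k/(1+k) = 1/2 ≈ 0.500.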